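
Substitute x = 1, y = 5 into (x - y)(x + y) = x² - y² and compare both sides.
LHS = (1 - 5)(1 + 5) = -24
RHS = 1² - 5² = -24

LHS = RHS: the two sides agree.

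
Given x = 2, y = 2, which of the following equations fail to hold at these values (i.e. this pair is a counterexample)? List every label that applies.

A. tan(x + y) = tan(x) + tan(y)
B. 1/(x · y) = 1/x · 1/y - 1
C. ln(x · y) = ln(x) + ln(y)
A, B

Evaluating each claim at the given values:
A. LHS = tan(4) ≈ 1.158, RHS = 2·tan(2) ≈ -4.37 → fails here (LHS ≠ RHS)
B. LHS = 1/4, RHS = -3/4 → fails here (LHS ≠ RHS)
C. LHS = ln(4) ≈ 1.386, RHS = 2·ln(2) ≈ 1.386 → holds here (LHS = RHS)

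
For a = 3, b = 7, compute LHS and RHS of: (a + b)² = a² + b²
LHS = (3 + 7)² = 100
RHS = 3² + 7² = 58

LHS ≠ RHS, so the equation does not hold here.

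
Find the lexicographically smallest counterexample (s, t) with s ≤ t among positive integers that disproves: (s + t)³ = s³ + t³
Substituting (1, 1) into the claim:
LHS = (1 + 1)³ = 8
RHS = 1³ + 1³ = 2

Since LHS ≠ RHS, this pair disproves the claim, and no lexicographically smaller pair (s ≤ t, positive integers) does.

For instance (7, 7) is also a counterexample (LHS = 2744, RHS = 686), but it's lexicographically larger.

Answer: (s, t) = (1, 1)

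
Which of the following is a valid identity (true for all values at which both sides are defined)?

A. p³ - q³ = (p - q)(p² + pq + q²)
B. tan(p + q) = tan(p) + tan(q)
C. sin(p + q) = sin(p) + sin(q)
A: holds — e.g. at (3, 7), both sides equal -316.
B: fails at (1, 3) — LHS = tan(4) ≈ 1.158, RHS = tan(3) + tan(1) ≈ 1.415.
C: fails at (3, 5) — LHS = sin(8) ≈ 0.9894, RHS = sin(5) + sin(3) ≈ -0.8178.

Answer: A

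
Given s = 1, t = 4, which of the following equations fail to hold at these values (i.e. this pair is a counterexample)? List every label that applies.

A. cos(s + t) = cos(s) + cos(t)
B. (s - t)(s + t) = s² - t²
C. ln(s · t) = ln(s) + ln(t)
Evaluating each claim at the given values:
A. LHS = cos(5) ≈ 0.2837, RHS = cos(4) + cos(1) ≈ -0.1133 → fails here (LHS ≠ RHS)
B. LHS = -15, RHS = -15 → holds here (LHS = RHS)
C. LHS = ln(4) ≈ 1.386, RHS = ln(4) ≈ 1.386 → holds here (LHS = RHS)

Answer: A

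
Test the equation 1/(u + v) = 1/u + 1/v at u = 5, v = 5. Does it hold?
Substituting u = 5, v = 5:

LHS = 1/(5 + 5) = 1/10
RHS = 1/5 + 1/5 = 2/5

LHS ≠ RHS, so the equation does not hold at this point.

Answer: Fails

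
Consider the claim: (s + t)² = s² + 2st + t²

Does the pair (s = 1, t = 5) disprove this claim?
No

Substituting s = 1, t = 5:
LHS = (1 + 5)² = 36
RHS = 1² + 2·1·5 + 5² = 36

The sides agree, so this pair does not disprove the claim.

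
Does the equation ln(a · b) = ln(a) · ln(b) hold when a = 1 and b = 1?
Holds

Substituting a = 1, b = 1:

LHS = ln(1 · 1) = 0
RHS = ln(1) · ln(1) = 0

LHS = RHS, so the equation holds at this point.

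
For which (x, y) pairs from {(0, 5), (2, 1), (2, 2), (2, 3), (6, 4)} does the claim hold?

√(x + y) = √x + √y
(0, 5)

Testing each pair:
(0, 5): LHS = √(5) ≈ 2.236, RHS = √(5) ≈ 2.236 → holds
(2, 1): LHS = √(3) ≈ 1.732, RHS = 1 + √(2) ≈ 2.414 → fails
(2, 2): LHS = 2, RHS = 2·√(2) ≈ 2.828 → fails
(2, 3): LHS = √(5) ≈ 2.236, RHS = √(2) + √(3) ≈ 3.146 → fails
(6, 4): LHS = √(10) ≈ 3.162, RHS = 2 + √(6) ≈ 4.449 → fails

1 of 5 pairs satisfies the claim.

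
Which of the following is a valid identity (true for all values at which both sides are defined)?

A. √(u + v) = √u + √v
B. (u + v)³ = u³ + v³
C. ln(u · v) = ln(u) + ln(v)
C

A: fails at (4, 6) — LHS = √(10) ≈ 3.162, RHS = 2 + √(6) ≈ 4.449.
B: fails at (4, 4) — LHS = 512, RHS = 128.
C: holds — e.g. at (1, 4), both sides equal ln(4) ≈ 1.386.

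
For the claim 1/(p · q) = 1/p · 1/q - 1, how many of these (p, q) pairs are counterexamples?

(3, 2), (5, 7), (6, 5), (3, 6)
Testing each pair:
(3, 2): LHS = 1/6, RHS = -5/6 → counterexample
(5, 7): LHS = 1/35, RHS = -34/35 → counterexample
(6, 5): LHS = 1/30, RHS = -29/30 → counterexample
(3, 6): LHS = 1/18, RHS = -17/18 → counterexample

That makes 4 counterexamples.

Answer: 4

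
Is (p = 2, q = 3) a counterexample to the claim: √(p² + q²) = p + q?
Yes

Substituting p = 2, q = 3:
LHS = √(2² + 3²) = √(13) ≈ 3.606
RHS = 2 + 3 = 5

Since LHS ≠ RHS, this pair disproves the claim.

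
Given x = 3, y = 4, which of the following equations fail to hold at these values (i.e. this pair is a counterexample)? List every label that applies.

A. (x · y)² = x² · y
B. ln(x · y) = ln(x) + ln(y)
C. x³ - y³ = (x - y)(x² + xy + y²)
A

Evaluating each claim at the given values:
A. LHS = 144, RHS = 36 → fails here (LHS ≠ RHS)
B. LHS = ln(12) ≈ 2.485, RHS = ln(3) + ln(4) ≈ 2.485 → holds here (LHS = RHS)
C. LHS = -37, RHS = -37 → holds here (LHS = RHS)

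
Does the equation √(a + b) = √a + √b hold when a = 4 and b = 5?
Fails

Substituting a = 4, b = 5:

LHS = √(4 + 5) = 3
RHS = √4 + √5 = 2 + √(5) ≈ 4.236

LHS ≠ RHS, so the equation does not hold at this point.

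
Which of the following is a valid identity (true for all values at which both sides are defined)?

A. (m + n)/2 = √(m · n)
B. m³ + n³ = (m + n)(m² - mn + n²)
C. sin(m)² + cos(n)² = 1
B

A: fails at (1, 4) — LHS = 5/2, RHS = 2.
B: holds — e.g. at (2, 3), both sides equal 35.
C: fails at (6, 7) — LHS = sin(6)² + cos(7)² ≈ 0.6464, RHS = 1.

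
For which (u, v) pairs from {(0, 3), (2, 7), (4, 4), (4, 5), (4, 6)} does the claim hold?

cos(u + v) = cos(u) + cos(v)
None

Testing each pair:
(0, 3): LHS = cos(3) ≈ -0.99, RHS = cos(3) + 1 ≈ 0.01001 → fails
(2, 7): LHS = cos(9) ≈ -0.9111, RHS = cos(2) + cos(7) ≈ 0.3378 → fails
(4, 4): LHS = cos(8) ≈ -0.1455, RHS = 2·cos(4) ≈ -1.307 → fails
(4, 5): LHS = cos(9) ≈ -0.9111, RHS = cos(4) + cos(5) ≈ -0.37 → fails
(4, 6): LHS = cos(10) ≈ -0.8391, RHS = cos(4) + cos(6) ≈ 0.3065 → fails

No pair satisfies the claim.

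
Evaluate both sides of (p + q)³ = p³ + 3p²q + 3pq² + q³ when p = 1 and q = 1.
LHS = (1 + 1)³ = 8
RHS = 1³ + 3·1²·1 + 3·1·1² + 1³ = 8

LHS = RHS: the two sides agree.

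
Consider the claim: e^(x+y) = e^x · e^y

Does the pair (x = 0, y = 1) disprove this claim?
No

Substituting x = 0, y = 1:
LHS = e^(0+1) = e ≈ 2.718
RHS = e^0 · e^1 = e ≈ 2.718

The sides agree, so this pair does not disprove the claim.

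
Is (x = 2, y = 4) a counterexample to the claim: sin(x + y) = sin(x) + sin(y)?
Yes

Substituting x = 2, y = 4:
LHS = sin(2 + 4) = sin(6) ≈ -0.2794
RHS = sin(2) + sin(4) ≈ 0.1525

Since LHS ≠ RHS, this pair disproves the claim.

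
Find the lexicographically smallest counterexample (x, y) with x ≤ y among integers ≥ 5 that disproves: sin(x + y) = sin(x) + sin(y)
(x, y) = (5, 5)

Substituting (5, 5) into the claim:
LHS = sin(5 + 5) = sin(10) ≈ -0.544
RHS = sin(5) + sin(5) = 2·sin(5) ≈ -1.918

Since LHS ≠ RHS, this pair disproves the claim, and no lexicographically smaller pair (x ≤ y, integers ≥ 5) does.

For instance (11, 11) is also a counterexample (LHS = sin(22) ≈ -0.008851, RHS = 2·sin(11) ≈ -2), but it's lexicographically larger.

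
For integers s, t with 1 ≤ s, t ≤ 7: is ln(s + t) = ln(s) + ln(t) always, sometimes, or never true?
It holds at (s, t) = (2, 2) (both sides equal ln(4) ≈ 1.386), but fails at (s, t) = (7, 2) (LHS = ln(9) ≈ 2.197, RHS = ln(2) + ln(7) ≈ 2.639).

Answer: Sometimes true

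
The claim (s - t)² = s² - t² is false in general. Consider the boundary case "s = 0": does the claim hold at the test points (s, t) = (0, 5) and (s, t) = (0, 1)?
No, fails at both test points

At (0, 5): LHS = 25 ≠ RHS = -25
At (0, 1): LHS = 1 ≠ RHS = -1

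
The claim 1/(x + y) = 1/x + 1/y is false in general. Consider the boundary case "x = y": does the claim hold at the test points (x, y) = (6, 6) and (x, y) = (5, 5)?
At (6, 6): LHS = 1/12 ≠ RHS = 1/3
At (5, 5): LHS = 1/10 ≠ RHS = 2/5

Answer: No, fails at both test points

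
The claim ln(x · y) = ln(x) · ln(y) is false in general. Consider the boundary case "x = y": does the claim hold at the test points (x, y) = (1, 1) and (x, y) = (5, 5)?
At (1, 1): LHS = 0, RHS = 0 → equal
At (5, 5): LHS = ln(25) ≈ 3.219 ≠ RHS = ln(5)² ≈ 2.59

Answer: Only at (1, 1)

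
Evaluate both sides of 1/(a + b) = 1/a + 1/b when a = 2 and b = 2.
LHS = 1/(2 + 2) = 1/4
RHS = 1/2 + 1/2 = 1

LHS ≠ RHS, so the equation does not hold here.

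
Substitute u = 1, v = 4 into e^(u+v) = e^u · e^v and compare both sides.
LHS = e^(1+4) = e^5 ≈ 148.4
RHS = e^1 · e^4 = e^5 ≈ 148.4

LHS = RHS: the two sides agree.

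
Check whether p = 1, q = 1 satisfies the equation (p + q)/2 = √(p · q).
Holds

Substituting p = 1, q = 1:

LHS = (1 + 1)/2 = 1
RHS = √(1 · 1) = 1

LHS = RHS, so the equation holds at this point.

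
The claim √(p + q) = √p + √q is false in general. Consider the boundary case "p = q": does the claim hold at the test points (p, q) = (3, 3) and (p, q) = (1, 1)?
At (3, 3): LHS = √(6) ≈ 2.449 ≠ RHS = 2·√(3) ≈ 3.464
At (1, 1): LHS = √(2) ≈ 1.414 ≠ RHS = 2

Answer: No, fails at both test points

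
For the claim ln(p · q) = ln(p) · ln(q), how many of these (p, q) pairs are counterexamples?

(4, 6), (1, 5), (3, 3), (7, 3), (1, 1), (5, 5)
Testing each pair:
(4, 6): LHS = ln(24) ≈ 3.178, RHS = ln(4)·ln(6) ≈ 2.484 → counterexample
(1, 5): LHS = ln(5) ≈ 1.609, RHS = 0 → counterexample
(3, 3): LHS = ln(9) ≈ 2.197, RHS = ln(3)² ≈ 1.207 → counterexample
(7, 3): LHS = ln(21) ≈ 3.045, RHS = ln(3)·ln(7) ≈ 2.138 → counterexample
(1, 1): LHS = 0, RHS = 0 → satisfies claim
(5, 5): LHS = ln(25) ≈ 3.219, RHS = ln(5)² ≈ 2.59 → counterexample

That makes 5 counterexamples.

Answer: 5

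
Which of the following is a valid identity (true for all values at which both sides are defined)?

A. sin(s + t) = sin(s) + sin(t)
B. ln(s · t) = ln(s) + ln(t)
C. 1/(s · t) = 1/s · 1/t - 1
B

A: fails at (6, 7) — LHS = sin(13) ≈ 0.4202, RHS = sin(6) + sin(7) ≈ 0.3776.
B: holds — e.g. at (2, 4), both sides equal ln(8) ≈ 2.079.
C: fails at (5, 5) — LHS = 1/25, RHS = -24/25.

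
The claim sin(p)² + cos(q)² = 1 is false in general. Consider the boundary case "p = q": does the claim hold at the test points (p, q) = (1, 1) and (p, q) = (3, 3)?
At (1, 1): LHS = cos(1)² + sin(1)² = 1, RHS = 1 → equal
At (3, 3): LHS = sin(3)² + cos(3)² = 1, RHS = 1 → equal

So the claim does hold at both of these boundary points, even though it is not an identity.

Answer: Yes, holds at both test points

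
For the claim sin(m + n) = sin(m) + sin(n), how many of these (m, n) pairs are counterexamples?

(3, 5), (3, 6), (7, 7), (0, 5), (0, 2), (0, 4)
3

Testing each pair:
(3, 5): LHS = sin(8) ≈ 0.9894, RHS = sin(5) + sin(3) ≈ -0.8178 → counterexample
(3, 6): LHS = sin(9) ≈ 0.4121, RHS = sin(6) + sin(3) ≈ -0.1383 → counterexample
(7, 7): LHS = sin(14) ≈ 0.9906, RHS = 2·sin(7) ≈ 1.314 → counterexample
(0, 5): LHS = sin(5) ≈ -0.9589, RHS = sin(5) ≈ -0.9589 → satisfies claim
(0, 2): LHS = sin(2) ≈ 0.9093, RHS = sin(2) ≈ 0.9093 → satisfies claim
(0, 4): LHS = sin(4) ≈ -0.7568, RHS = sin(4) ≈ -0.7568 → satisfies claim

That makes 3 counterexamples.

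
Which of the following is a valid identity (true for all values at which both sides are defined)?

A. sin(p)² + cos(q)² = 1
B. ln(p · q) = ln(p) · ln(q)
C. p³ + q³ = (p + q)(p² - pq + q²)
C

A: fails at (3, 4) — LHS = sin(3)² + cos(4)² ≈ 0.4472, RHS = 1.
B: fails at (2, 7) — LHS = ln(14) ≈ 2.639, RHS = ln(2)·ln(7) ≈ 1.349.
C: holds — e.g. at (4, 4), both sides equal 128.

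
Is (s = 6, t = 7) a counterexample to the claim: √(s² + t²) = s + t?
Substituting s = 6, t = 7:
LHS = √(6² + 7²) = √(85) ≈ 9.22
RHS = 6 + 7 = 13

Since LHS ≠ RHS, this pair disproves the claim.

Answer: Yes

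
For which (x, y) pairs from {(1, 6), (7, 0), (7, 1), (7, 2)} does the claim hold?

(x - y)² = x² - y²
(7, 0)

Testing each pair:
(1, 6): LHS = 25, RHS = -35 → fails
(7, 0): LHS = 49, RHS = 49 → holds
(7, 1): LHS = 36, RHS = 48 → fails
(7, 2): LHS = 25, RHS = 45 → fails

1 of 4 pairs satisfies the claim.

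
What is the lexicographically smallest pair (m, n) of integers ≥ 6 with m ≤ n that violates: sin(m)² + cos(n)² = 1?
(m, n) = (6, 7)

Substituting (6, 7) into the claim:
LHS = sin(6)² + cos(7)² ≈ 0.6464
RHS = 1

Since LHS ≠ RHS, this pair disproves the claim, and no lexicographically smaller pair (m ≤ n, integers ≥ 6) does.

For instance (6, 9) is also a counterexample (LHS = sin(6)² + cos(9)² ≈ 0.9082, RHS = 1), but it's lexicographically larger.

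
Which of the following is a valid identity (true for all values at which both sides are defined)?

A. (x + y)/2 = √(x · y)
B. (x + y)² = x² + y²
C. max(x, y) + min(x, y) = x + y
A: fails at (1, 3) — LHS = 2, RHS = √(3) ≈ 1.732.
B: fails at (6, 7) — LHS = 169, RHS = 85.
C: holds — e.g. at (2, 7), both sides equal 9.

Answer: C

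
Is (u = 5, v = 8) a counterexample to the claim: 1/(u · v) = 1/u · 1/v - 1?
Yes

Substituting u = 5, v = 8:
LHS = 1/(5 · 8) = 1/40
RHS = 1/5 · 1/8 - 1 = -39/40

Since LHS ≠ RHS, this pair disproves the claim.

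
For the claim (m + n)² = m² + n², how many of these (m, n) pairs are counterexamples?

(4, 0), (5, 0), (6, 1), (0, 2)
Testing each pair:
(4, 0): LHS = 16, RHS = 16 → satisfies claim
(5, 0): LHS = 25, RHS = 25 → satisfies claim
(6, 1): LHS = 49, RHS = 37 → counterexample
(0, 2): LHS = 4, RHS = 4 → satisfies claim

That makes 1 counterexample.

Answer: 1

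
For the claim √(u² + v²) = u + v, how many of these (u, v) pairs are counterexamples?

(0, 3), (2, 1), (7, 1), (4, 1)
Testing each pair:
(0, 3): LHS = 3, RHS = 3 → satisfies claim
(2, 1): LHS = √(5) ≈ 2.236, RHS = 3 → counterexample
(7, 1): LHS = 5·√(2) ≈ 7.071, RHS = 8 → counterexample
(4, 1): LHS = √(17) ≈ 4.123, RHS = 5 → counterexample

That makes 3 counterexamples.

Answer: 3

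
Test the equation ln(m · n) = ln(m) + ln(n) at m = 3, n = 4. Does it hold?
Holds

Substituting m = 3, n = 4:

LHS = ln(3 · 4) = ln(12) ≈ 2.485
RHS = ln(3) + ln(4) ≈ 2.485

LHS = RHS, so the equation holds at this point.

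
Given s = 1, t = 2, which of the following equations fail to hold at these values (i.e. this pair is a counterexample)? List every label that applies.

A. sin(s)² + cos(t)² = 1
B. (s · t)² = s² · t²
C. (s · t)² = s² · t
Evaluating each claim at the given values:
A. LHS = cos(2)² + sin(1)² ≈ 0.8813, RHS = 1 → fails here (LHS ≠ RHS)
B. LHS = 4, RHS = 4 → holds here (LHS = RHS)
C. LHS = 4, RHS = 2 → fails here (LHS ≠ RHS)

Answer: A, C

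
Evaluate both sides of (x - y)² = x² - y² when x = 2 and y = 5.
LHS = (2 - 5)² = 9
RHS = 2² - 5² = -21

LHS ≠ RHS, so the equation does not hold here.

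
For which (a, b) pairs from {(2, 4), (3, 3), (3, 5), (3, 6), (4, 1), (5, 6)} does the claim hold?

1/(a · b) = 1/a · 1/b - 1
None

Testing each pair:
(2, 4): LHS = 1/8, RHS = -7/8 → fails
(3, 3): LHS = 1/9, RHS = -8/9 → fails
(3, 5): LHS = 1/15, RHS = -14/15 → fails
(3, 6): LHS = 1/18, RHS = -17/18 → fails
(4, 1): LHS = 1/4, RHS = -3/4 → fails
(5, 6): LHS = 1/30, RHS = -29/30 → fails

No pair satisfies the claim.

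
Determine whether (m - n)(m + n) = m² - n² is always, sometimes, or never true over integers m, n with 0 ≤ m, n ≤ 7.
Always true

The identity holds for every pair in the range. For instance at (m, n) = (4, 7): both sides equal -33.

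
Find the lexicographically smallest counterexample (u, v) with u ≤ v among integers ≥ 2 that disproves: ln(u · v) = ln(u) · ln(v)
(u, v) = (2, 2)

Substituting (2, 2) into the claim:
LHS = ln(2 · 2) = ln(4) ≈ 1.386
RHS = ln(2) · ln(2) = ln(2)² ≈ 0.4805

Since LHS ≠ RHS, this pair disproves the claim, and no lexicographically smaller pair (u ≤ v, integers ≥ 2) does.

For instance (9, 9) is also a counterexample (LHS = ln(81) ≈ 4.394, RHS = ln(9)² ≈ 4.828), but it's lexicographically larger.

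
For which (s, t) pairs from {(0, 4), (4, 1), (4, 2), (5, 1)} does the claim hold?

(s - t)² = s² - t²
None

Testing each pair:
(0, 4): LHS = 16, RHS = -16 → fails
(4, 1): LHS = 9, RHS = 15 → fails
(4, 2): LHS = 4, RHS = 12 → fails
(5, 1): LHS = 16, RHS = 24 → fails

No pair satisfies the claim.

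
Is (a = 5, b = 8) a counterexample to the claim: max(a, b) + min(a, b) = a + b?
Substituting a = 5, b = 8:
LHS = max(5, 8) + min(5, 8) = 13
RHS = 5 + 8 = 13

The sides agree, so this pair does not disprove the claim.

Answer: No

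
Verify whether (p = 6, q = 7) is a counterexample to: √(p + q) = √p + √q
Substituting p = 6, q = 7:
LHS = √(6 + 7) = √(13) ≈ 3.606
RHS = √6 + √7 = √(6) + √(7) ≈ 5.095

Since LHS ≠ RHS, this pair disproves the claim.

Answer: Yes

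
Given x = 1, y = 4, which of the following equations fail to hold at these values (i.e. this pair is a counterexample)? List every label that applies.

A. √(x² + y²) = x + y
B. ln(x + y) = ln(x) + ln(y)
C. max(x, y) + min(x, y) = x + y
A, B

Evaluating each claim at the given values:
A. LHS = √(17) ≈ 4.123, RHS = 5 → fails here (LHS ≠ RHS)
B. LHS = ln(5) ≈ 1.609, RHS = ln(4) ≈ 1.386 → fails here (LHS ≠ RHS)
C. LHS = 5, RHS = 5 → holds here (LHS = RHS)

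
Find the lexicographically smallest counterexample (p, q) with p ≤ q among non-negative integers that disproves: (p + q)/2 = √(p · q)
Substituting (0, 1) into the claim:
LHS = (0 + 1)/2 = 1/2
RHS = √(0 · 1) = 0

Since LHS ≠ RHS, this pair disproves the claim, and no lexicographically smaller pair (p ≤ q, non-negative integers) does.

For instance (2, 6) is also a counterexample (LHS = 4, RHS = 2·√(3) ≈ 3.464), but it's lexicographically larger.

Answer: (p, q) = (0, 1)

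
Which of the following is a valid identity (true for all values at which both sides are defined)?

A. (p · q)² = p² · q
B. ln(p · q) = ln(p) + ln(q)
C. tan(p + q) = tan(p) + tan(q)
B

A: fails at (3, 4) — LHS = 144, RHS = 36.
B: holds — e.g. at (3, 3), both sides equal ln(9) ≈ 2.197.
C: fails at (1, 3) — LHS = tan(4) ≈ 1.158, RHS = tan(3) + tan(1) ≈ 1.415.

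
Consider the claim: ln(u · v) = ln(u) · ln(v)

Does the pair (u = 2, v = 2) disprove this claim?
Yes

Substituting u = 2, v = 2:
LHS = ln(2 · 2) = ln(4) ≈ 1.386
RHS = ln(2) · ln(2) = ln(2)² ≈ 0.4805

Since LHS ≠ RHS, this pair disproves the claim.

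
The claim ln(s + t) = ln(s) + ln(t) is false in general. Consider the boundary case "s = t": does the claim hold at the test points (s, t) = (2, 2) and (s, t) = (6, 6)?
At (2, 2): LHS = ln(4) ≈ 1.386, RHS = 2·ln(2) ≈ 1.386 → equal
At (6, 6): LHS = ln(12) ≈ 2.485 ≠ RHS = 2·ln(6) ≈ 3.584

Answer: Only at (2, 2)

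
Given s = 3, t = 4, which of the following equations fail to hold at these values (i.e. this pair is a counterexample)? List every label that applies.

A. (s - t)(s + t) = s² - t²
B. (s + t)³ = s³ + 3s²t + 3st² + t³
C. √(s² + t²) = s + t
C

Evaluating each claim at the given values:
A. LHS = -7, RHS = -7 → holds here (LHS = RHS)
B. LHS = 343, RHS = 343 → holds here (LHS = RHS)
C. LHS = 5, RHS = 7 → fails here (LHS ≠ RHS)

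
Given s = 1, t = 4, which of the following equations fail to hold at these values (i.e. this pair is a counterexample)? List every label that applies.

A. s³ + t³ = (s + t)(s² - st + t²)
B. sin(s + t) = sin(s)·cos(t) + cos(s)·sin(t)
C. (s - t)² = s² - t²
C

Evaluating each claim at the given values:
A. LHS = 65, RHS = 65 → holds here (LHS = RHS)
B. LHS = sin(5) ≈ -0.9589, RHS = sin(1)·cos(4) + sin(4)·cos(1) ≈ -0.9589 → holds here (LHS = RHS)
C. LHS = 9, RHS = -15 → fails here (LHS ≠ RHS)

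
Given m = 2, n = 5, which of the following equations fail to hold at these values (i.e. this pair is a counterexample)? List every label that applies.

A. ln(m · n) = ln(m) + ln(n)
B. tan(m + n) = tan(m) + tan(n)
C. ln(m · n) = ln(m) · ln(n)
Evaluating each claim at the given values:
A. LHS = ln(10) ≈ 2.303, RHS = ln(2) + ln(5) ≈ 2.303 → holds here (LHS = RHS)
B. LHS = tan(7) ≈ 0.8714, RHS = tan(5) + tan(2) ≈ -5.566 → fails here (LHS ≠ RHS)
C. LHS = ln(10) ≈ 2.303, RHS = ln(2)·ln(5) ≈ 1.116 → fails here (LHS ≠ RHS)

Answer: B, C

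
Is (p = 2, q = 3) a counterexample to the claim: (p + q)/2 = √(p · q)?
Yes

Substituting p = 2, q = 3:
LHS = (2 + 3)/2 = 5/2
RHS = √(2 · 3) = √(6) ≈ 2.449

Since LHS ≠ RHS, this pair disproves the claim.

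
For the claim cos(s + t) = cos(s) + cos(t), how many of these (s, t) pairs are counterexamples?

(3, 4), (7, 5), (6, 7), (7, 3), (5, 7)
Testing each pair:
(3, 4): LHS = cos(7) ≈ 0.7539, RHS = cos(3) + cos(4) ≈ -1.644 → counterexample
(7, 5): LHS = cos(12) ≈ 0.8439, RHS = cos(5) + cos(7) ≈ 1.038 → counterexample
(6, 7): LHS = cos(13) ≈ 0.9074, RHS = cos(7) + cos(6) ≈ 1.714 → counterexample
(7, 3): LHS = cos(10) ≈ -0.8391, RHS = cos(3) + cos(7) ≈ -0.2361 → counterexample
(5, 7): LHS = cos(12) ≈ 0.8439, RHS = cos(5) + cos(7) ≈ 1.038 → counterexample

That makes 5 counterexamples.

Answer: 5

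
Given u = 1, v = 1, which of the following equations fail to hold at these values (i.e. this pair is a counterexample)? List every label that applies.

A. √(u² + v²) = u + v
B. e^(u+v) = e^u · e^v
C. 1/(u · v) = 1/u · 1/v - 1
A, C

Evaluating each claim at the given values:
A. LHS = √(2) ≈ 1.414, RHS = 2 → fails here (LHS ≠ RHS)
B. LHS = e^2 ≈ 7.389, RHS = e^2 ≈ 7.389 → holds here (LHS = RHS)
C. LHS = 1, RHS = 0 → fails here (LHS ≠ RHS)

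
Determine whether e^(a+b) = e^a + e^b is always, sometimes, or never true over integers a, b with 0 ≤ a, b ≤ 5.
The claim fails for every pair in the range. For instance at (a, b) = (5, 3): LHS = e^8 ≈ 2981, RHS = e^3 + e^5 ≈ 168.5.

Answer: Never true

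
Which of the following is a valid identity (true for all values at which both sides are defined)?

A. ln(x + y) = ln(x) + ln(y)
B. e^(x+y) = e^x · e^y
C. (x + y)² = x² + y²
B

A: fails at (4, 6) — LHS = ln(10) ≈ 2.303, RHS = ln(4) + ln(6) ≈ 3.178.
B: holds — e.g. at (6, 7), both sides equal e^13 ≈ 442413.4.
C: fails at (3, 7) — LHS = 100, RHS = 58.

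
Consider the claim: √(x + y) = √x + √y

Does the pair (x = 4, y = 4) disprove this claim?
Substituting x = 4, y = 4:
LHS = √(4 + 4) = 2·√(2) ≈ 2.828
RHS = √4 + √4 = 4

Since LHS ≠ RHS, this pair disproves the claim.

Answer: Yes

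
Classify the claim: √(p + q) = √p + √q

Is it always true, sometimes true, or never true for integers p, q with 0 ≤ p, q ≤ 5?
Sometimes true

It holds at (p, q) = (0, 3) (both sides equal √(3) ≈ 1.732), but fails at (p, q) = (2, 1) (LHS = √(3) ≈ 1.732, RHS = 1 + √(2) ≈ 2.414).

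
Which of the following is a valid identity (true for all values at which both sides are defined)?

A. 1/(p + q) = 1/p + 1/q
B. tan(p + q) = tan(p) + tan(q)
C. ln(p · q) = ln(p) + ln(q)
C

A: fails at (1, 4) — LHS = 1/5, RHS = 5/4.
B: fails at (2, 7) — LHS = tan(9) ≈ -0.4523, RHS = tan(2) + tan(7) ≈ -1.314.
C: holds — e.g. at (4, 4), both sides equal ln(16) ≈ 2.773.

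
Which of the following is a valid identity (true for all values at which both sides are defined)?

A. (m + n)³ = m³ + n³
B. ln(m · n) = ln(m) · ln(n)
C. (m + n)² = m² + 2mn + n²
A: fails at (3, 4) — LHS = 343, RHS = 91.
B: fails at (4, 5) — LHS = ln(20) ≈ 2.996, RHS = ln(4)·ln(5) ≈ 2.231.
C: holds — e.g. at (3, 3), both sides equal 36.

Answer: C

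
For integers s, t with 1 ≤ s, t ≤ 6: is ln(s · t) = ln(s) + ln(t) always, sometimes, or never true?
The identity holds for every pair in the range. For instance at (s, t) = (6, 1): both sides equal ln(6) ≈ 1.792.

Answer: Always true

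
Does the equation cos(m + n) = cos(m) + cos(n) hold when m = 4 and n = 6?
Substituting m = 4, n = 6:

LHS = cos(4 + 6) = cos(10) ≈ -0.8391
RHS = cos(4) + cos(6) ≈ 0.3065

LHS ≠ RHS, so the equation does not hold at this point.

Answer: Fails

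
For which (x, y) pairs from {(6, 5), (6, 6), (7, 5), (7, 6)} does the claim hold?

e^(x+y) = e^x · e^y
Testing each pair:
(6, 5): LHS = e^11 ≈ 59874.1, RHS = e^11 ≈ 59874.1 → holds
(6, 6): LHS = e^12 ≈ 162754.8, RHS = e^12 ≈ 162754.8 → holds
(7, 5): LHS = e^12 ≈ 162754.8, RHS = e^12 ≈ 162754.8 → holds
(7, 6): LHS = e^13 ≈ 442413.4, RHS = e^13 ≈ 442413.4 → holds

Every pair satisfies the claim.

Answer: All pairs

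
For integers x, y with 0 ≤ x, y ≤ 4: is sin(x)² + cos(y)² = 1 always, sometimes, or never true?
Sometimes true

It holds at (x, y) = (3, 3) (both sides equal 1), but fails at (x, y) = (2, 0) (LHS = sin(2)² + 1 ≈ 1.827, RHS = 1).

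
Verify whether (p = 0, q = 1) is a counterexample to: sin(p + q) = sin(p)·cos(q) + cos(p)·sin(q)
Substituting p = 0, q = 1:
LHS = sin(0 + 1) = sin(1) ≈ 0.8415
RHS = sin(0)·cos(1) + cos(0)·sin(1) = sin(1) ≈ 0.8415

The sides agree, so this pair does not disprove the claim.

Answer: No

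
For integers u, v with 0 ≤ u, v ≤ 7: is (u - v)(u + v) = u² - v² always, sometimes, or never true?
The identity holds for every pair in the range. For instance at (u, v) = (5, 4): both sides equal 9.

Answer: Always true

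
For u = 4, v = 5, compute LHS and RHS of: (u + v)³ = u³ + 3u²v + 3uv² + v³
LHS = (4 + 5)³ = 729
RHS = 4³ + 3·4²·5 + 3·4·5² + 5³ = 729

LHS = RHS: the two sides agree.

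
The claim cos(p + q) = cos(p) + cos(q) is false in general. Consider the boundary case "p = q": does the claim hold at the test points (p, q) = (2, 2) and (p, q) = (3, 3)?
No, fails at both test points

At (2, 2): LHS = cos(4) ≈ -0.6536 ≠ RHS = 2·cos(2) ≈ -0.8323
At (3, 3): LHS = cos(6) ≈ 0.9602 ≠ RHS = 2·cos(3) ≈ -1.98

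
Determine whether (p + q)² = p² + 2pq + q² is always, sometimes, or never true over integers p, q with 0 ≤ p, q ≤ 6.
Always true

The identity holds for every pair in the range. For instance at (p, q) = (1, 2): both sides equal 9.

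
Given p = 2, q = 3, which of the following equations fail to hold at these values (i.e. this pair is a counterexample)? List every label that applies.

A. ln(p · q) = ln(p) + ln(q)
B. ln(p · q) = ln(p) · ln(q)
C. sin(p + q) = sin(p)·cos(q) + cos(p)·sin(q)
B

Evaluating each claim at the given values:
A. LHS = ln(6) ≈ 1.792, RHS = ln(2) + ln(3) ≈ 1.792 → holds here (LHS = RHS)
B. LHS = ln(6) ≈ 1.792, RHS = ln(2)·ln(3) ≈ 0.7615 → fails here (LHS ≠ RHS)
C. LHS = sin(5) ≈ -0.9589, RHS = sin(2)·cos(3) + sin(3)·cos(2) ≈ -0.9589 → holds here (LHS = RHS)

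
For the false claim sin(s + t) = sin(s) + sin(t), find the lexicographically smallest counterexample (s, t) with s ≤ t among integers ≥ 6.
Substituting (6, 6) into the claim:
LHS = sin(6 + 6) = sin(12) ≈ -0.5366
RHS = sin(6) + sin(6) = 2·sin(6) ≈ -0.5588

Since LHS ≠ RHS, this pair disproves the claim, and no lexicographically smaller pair (s ≤ t, integers ≥ 6) does.

For instance (8, 13) is also a counterexample (LHS = sin(21) ≈ 0.8367, RHS = sin(13) + sin(8) ≈ 1.41), but it's lexicographically larger.

Answer: (s, t) = (6, 6)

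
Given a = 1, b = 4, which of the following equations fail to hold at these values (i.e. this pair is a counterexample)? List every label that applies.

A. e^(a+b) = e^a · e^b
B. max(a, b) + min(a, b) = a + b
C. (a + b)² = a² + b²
Evaluating each claim at the given values:
A. LHS = e^5 ≈ 148.4, RHS = e^5 ≈ 148.4 → holds here (LHS = RHS)
B. LHS = 5, RHS = 5 → holds here (LHS = RHS)
C. LHS = 25, RHS = 17 → fails here (LHS ≠ RHS)

Answer: C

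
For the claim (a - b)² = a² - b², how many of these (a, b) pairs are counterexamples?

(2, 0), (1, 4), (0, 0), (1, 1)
Testing each pair:
(2, 0): LHS = 4, RHS = 4 → satisfies claim
(1, 4): LHS = 9, RHS = -15 → counterexample
(0, 0): LHS = 0, RHS = 0 → satisfies claim
(1, 1): LHS = 0, RHS = 0 → satisfies claim

That makes 1 counterexample.

Answer: 1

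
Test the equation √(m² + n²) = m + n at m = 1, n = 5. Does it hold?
Substituting m = 1, n = 5:

LHS = √(1² + 5²) = √(26) ≈ 5.099
RHS = 1 + 5 = 6

LHS ≠ RHS, so the equation does not hold at this point.

Answer: Fails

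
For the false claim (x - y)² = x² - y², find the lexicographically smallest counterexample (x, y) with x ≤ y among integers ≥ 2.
(x, y) = (2, 3)

At (2, 2): both sides equal 0, so it holds there.

Substituting (2, 3) into the claim:
LHS = (2 - 3)² = 1
RHS = 2² - 3² = -5

Since LHS ≠ RHS, this pair disproves the claim, and no lexicographically smaller pair (x ≤ y, integers ≥ 2) does.

For instance (8, 9) is also a counterexample (LHS = 1, RHS = -17), but it's lexicographically larger.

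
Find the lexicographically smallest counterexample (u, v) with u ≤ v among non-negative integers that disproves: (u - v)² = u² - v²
At (0, 0): both sides equal 0, so it holds there.

Substituting (0, 1) into the claim:
LHS = (0 - 1)² = 1
RHS = 0² - 1² = -1

Since LHS ≠ RHS, this pair disproves the claim, and no lexicographically smaller pair (u ≤ v, non-negative integers) does.

For instance (2, 3) is also a counterexample (LHS = 1, RHS = -5), but it's lexicographically larger.

Answer: (u, v) = (0, 1)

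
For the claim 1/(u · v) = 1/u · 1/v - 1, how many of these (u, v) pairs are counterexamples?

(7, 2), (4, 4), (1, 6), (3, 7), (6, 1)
Testing each pair:
(7, 2): LHS = 1/14, RHS = -13/14 → counterexample
(4, 4): LHS = 1/16, RHS = -15/16 → counterexample
(1, 6): LHS = 1/6, RHS = -5/6 → counterexample
(3, 7): LHS = 1/21, RHS = -20/21 → counterexample
(6, 1): LHS = 1/6, RHS = -5/6 → counterexample

That makes 5 counterexamples.

Answer: 5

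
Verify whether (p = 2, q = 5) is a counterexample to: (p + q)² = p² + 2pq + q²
Substituting p = 2, q = 5:
LHS = (2 + 5)² = 49
RHS = 2² + 2·2·5 + 5² = 49

The sides agree, so this pair does not disprove the claim.

Answer: No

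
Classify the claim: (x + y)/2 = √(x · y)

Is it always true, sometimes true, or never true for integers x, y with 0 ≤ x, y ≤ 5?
Sometimes true

It holds at (x, y) = (4, 4) (both sides equal 4), but fails at (x, y) = (4, 3) (LHS = 7/2, RHS = 2·√(3) ≈ 3.464).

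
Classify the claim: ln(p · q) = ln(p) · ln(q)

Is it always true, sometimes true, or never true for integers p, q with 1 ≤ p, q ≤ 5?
It holds at (p, q) = (1, 1) (both sides equal 0), but fails at (p, q) = (5, 3) (LHS = ln(15) ≈ 2.708, RHS = ln(3)·ln(5) ≈ 1.768).

Answer: Sometimes true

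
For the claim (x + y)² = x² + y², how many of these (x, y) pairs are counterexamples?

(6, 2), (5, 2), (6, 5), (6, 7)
Testing each pair:
(6, 2): LHS = 64, RHS = 40 → counterexample
(5, 2): LHS = 49, RHS = 29 → counterexample
(6, 5): LHS = 121, RHS = 61 → counterexample
(6, 7): LHS = 169, RHS = 85 → counterexample

That makes 4 counterexamples.

Answer: 4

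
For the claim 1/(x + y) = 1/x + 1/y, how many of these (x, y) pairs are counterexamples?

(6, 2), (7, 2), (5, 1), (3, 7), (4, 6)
Testing each pair:
(6, 2): LHS = 1/8, RHS = 2/3 → counterexample
(7, 2): LHS = 1/9, RHS = 9/14 → counterexample
(5, 1): LHS = 1/6, RHS = 6/5 → counterexample
(3, 7): LHS = 1/10, RHS = 10/21 → counterexample
(4, 6): LHS = 1/10, RHS = 5/12 → counterexample

That makes 5 counterexamples.

Answer: 5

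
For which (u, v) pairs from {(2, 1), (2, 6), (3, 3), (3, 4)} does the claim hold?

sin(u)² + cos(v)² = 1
(3, 3)

Testing each pair:
(2, 1): LHS = cos(1)² + sin(2)² ≈ 1.119, RHS = 1 → fails
(2, 6): LHS = sin(2)² + cos(6)² ≈ 1.749, RHS = 1 → fails
(3, 3): LHS = sin(3)² + cos(3)² = 1, RHS = 1 → holds
(3, 4): LHS = sin(3)² + cos(4)² ≈ 0.4472, RHS = 1 → fails

1 of 4 pairs satisfies the claim.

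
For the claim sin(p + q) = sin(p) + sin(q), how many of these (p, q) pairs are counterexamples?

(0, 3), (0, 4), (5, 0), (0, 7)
Testing each pair:
(0, 3): LHS = sin(3) ≈ 0.1411, RHS = sin(3) ≈ 0.1411 → satisfies claim
(0, 4): LHS = sin(4) ≈ -0.7568, RHS = sin(4) ≈ -0.7568 → satisfies claim
(5, 0): LHS = sin(5) ≈ -0.9589, RHS = sin(5) ≈ -0.9589 → satisfies claim
(0, 7): LHS = sin(7) ≈ 0.657, RHS = sin(7) ≈ 0.657 → satisfies claim

That makes 0 counterexamples.

Answer: 0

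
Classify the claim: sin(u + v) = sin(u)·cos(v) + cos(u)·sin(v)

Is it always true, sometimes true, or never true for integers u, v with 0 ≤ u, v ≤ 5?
The identity holds for every pair in the range. For instance at (u, v) = (2, 0): both sides equal sin(2) ≈ 0.9093.

Answer: Always true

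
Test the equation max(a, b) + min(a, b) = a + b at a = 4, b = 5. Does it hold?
Holds

Substituting a = 4, b = 5:

LHS = max(4, 5) + min(4, 5) = 9
RHS = 4 + 5 = 9

LHS = RHS, so the equation holds at this point.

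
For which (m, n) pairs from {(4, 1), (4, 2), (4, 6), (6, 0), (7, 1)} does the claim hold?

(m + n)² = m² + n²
Testing each pair:
(4, 1): LHS = 25, RHS = 17 → fails
(4, 2): LHS = 36, RHS = 20 → fails
(4, 6): LHS = 100, RHS = 52 → fails
(6, 0): LHS = 36, RHS = 36 → holds
(7, 1): LHS = 64, RHS = 50 → fails

1 of 5 pairs satisfies the claim.

Answer: (6, 0)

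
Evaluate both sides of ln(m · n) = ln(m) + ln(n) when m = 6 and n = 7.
LHS = ln(6 · 7) = ln(42) ≈ 3.738
RHS = ln(6) + ln(7) ≈ 3.738

LHS = RHS: the two sides agree.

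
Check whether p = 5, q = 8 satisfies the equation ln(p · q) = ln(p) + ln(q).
Substituting p = 5, q = 8:

LHS = ln(5 · 8) = ln(40) ≈ 3.689
RHS = ln(5) + ln(8) ≈ 3.689

LHS = RHS, so the equation holds at this point.

Answer: Holds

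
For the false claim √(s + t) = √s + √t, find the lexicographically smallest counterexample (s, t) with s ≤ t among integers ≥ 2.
(s, t) = (2, 2)

Substituting (2, 2) into the claim:
LHS = √(2 + 2) = 2
RHS = √2 + √2 = 2·√(2) ≈ 2.828

Since LHS ≠ RHS, this pair disproves the claim, and no lexicographically smaller pair (s ≤ t, integers ≥ 2) does.

For instance (3, 9) is also a counterexample (LHS = 2·√(3) ≈ 3.464, RHS = √(3) + 3 ≈ 4.732), but it's lexicographically larger.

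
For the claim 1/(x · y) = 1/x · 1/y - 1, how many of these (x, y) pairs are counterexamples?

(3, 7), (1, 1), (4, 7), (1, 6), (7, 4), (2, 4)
6

Testing each pair:
(3, 7): LHS = 1/21, RHS = -20/21 → counterexample
(1, 1): LHS = 1, RHS = 0 → counterexample
(4, 7): LHS = 1/28, RHS = -27/28 → counterexample
(1, 6): LHS = 1/6, RHS = -5/6 → counterexample
(7, 4): LHS = 1/28, RHS = -27/28 → counterexample
(2, 4): LHS = 1/8, RHS = -7/8 → counterexample

That makes 6 counterexamples.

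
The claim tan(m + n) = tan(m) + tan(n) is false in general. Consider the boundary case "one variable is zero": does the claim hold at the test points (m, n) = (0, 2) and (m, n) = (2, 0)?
At (0, 2): LHS = tan(2) ≈ -2.185, RHS = tan(2) ≈ -2.185 → equal
At (2, 0): LHS = tan(2) ≈ -2.185, RHS = tan(2) ≈ -2.185 → equal

So the claim does hold at both of these boundary points, even though it is not an identity.

Answer: Yes, holds at both test points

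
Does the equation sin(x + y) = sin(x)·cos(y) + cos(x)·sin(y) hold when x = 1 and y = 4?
Holds

Substituting x = 1, y = 4:

LHS = sin(1 + 4) = sin(5) ≈ -0.9589
RHS = sin(1)·cos(4) + cos(1)·sin(4) = sin(1)·cos(4) + sin(4)·cos(1) ≈ -0.9589

LHS = RHS, so the equation holds at this point.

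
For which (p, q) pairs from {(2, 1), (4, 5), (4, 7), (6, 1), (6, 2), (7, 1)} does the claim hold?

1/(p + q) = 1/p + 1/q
None

Testing each pair:
(2, 1): LHS = 1/3, RHS = 3/2 → fails
(4, 5): LHS = 1/9, RHS = 9/20 → fails
(4, 7): LHS = 1/11, RHS = 11/28 → fails
(6, 1): LHS = 1/7, RHS = 7/6 → fails
(6, 2): LHS = 1/8, RHS = 2/3 → fails
(7, 1): LHS = 1/8, RHS = 8/7 → fails

No pair satisfies the claim.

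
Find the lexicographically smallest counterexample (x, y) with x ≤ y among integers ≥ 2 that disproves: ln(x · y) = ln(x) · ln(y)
Substituting (2, 2) into the claim:
LHS = ln(2 · 2) = ln(4) ≈ 1.386
RHS = ln(2) · ln(2) = ln(2)² ≈ 0.4805

Since LHS ≠ RHS, this pair disproves the claim, and no lexicographically smaller pair (x ≤ y, integers ≥ 2) does.

For instance (3, 7) is also a counterexample (LHS = ln(21) ≈ 3.045, RHS = ln(3)·ln(7) ≈ 2.138), but it's lexicographically larger.

Answer: (x, y) = (2, 2)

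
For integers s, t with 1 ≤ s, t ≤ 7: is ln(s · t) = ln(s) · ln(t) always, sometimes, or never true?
Sometimes true

It holds at (s, t) = (1, 1) (both sides equal 0), but fails at (s, t) = (2, 6) (LHS = ln(12) ≈ 2.485, RHS = ln(2)·ln(6) ≈ 1.242).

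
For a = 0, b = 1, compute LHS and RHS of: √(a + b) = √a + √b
LHS = √(0 + 1) = 1
RHS = √0 + √1 = 1

LHS = RHS: the two sides agree.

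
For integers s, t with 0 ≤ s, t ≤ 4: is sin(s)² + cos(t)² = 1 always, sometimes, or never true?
Sometimes true

It holds at (s, t) = (3, 3) (both sides equal 1), but fails at (s, t) = (0, 1) (LHS = cos(1)² ≈ 0.2919, RHS = 1).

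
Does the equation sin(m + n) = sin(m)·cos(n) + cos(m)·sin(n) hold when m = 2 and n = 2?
Holds

Substituting m = 2, n = 2:

LHS = sin(2 + 2) = sin(4) ≈ -0.7568
RHS = sin(2)·cos(2) + cos(2)·sin(2) = 2·sin(2)·cos(2) ≈ -0.7568

LHS = RHS, so the equation holds at this point.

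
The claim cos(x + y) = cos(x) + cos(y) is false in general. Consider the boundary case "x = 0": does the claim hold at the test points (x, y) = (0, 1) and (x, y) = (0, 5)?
At (0, 1): LHS = cos(1) ≈ 0.5403 ≠ RHS = cos(1) + 1 ≈ 1.54
At (0, 5): LHS = cos(5) ≈ 0.2837 ≠ RHS = cos(5) + 1 ≈ 1.284

Answer: No, fails at both test points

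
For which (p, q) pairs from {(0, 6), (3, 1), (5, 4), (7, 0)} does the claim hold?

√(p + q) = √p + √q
(0, 6), (7, 0)

Testing each pair:
(0, 6): LHS = √(6) ≈ 2.449, RHS = √(6) ≈ 2.449 → holds
(3, 1): LHS = 2, RHS = 1 + √(3) ≈ 2.732 → fails
(5, 4): LHS = 3, RHS = 2 + √(5) ≈ 4.236 → fails
(7, 0): LHS = √(7) ≈ 2.646, RHS = √(7) ≈ 2.646 → holds

2 of 4 pairs satisfy the claim.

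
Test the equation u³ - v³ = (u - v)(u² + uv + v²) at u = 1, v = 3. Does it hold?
Holds

Substituting u = 1, v = 3:

LHS = 1³ - 3³ = -26
RHS = (1 - 3)(1² + 1·3 + 3²) = -26

LHS = RHS, so the equation holds at this point.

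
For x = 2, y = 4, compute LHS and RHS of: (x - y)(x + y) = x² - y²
LHS = (2 - 4)(2 + 4) = -12
RHS = 2² - 4² = -12

LHS = RHS: the two sides agree.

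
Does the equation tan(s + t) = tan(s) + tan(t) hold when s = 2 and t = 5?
Substituting s = 2, t = 5:

LHS = tan(2 + 5) = tan(7) ≈ 0.8714
RHS = tan(2) + tan(5) ≈ -5.566

LHS ≠ RHS, so the equation does not hold at this point.

Answer: Fails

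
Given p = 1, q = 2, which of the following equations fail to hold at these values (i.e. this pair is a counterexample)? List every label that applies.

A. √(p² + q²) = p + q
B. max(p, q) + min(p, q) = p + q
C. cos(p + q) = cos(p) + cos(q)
A, C

Evaluating each claim at the given values:
A. LHS = √(5) ≈ 2.236, RHS = 3 → fails here (LHS ≠ RHS)
B. LHS = 3, RHS = 3 → holds here (LHS = RHS)
C. LHS = cos(3) ≈ -0.99, RHS = cos(2) + cos(1) ≈ 0.1242 → fails here (LHS ≠ RHS)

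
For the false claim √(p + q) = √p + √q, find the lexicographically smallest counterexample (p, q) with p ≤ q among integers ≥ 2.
(p, q) = (2, 2)

Substituting (2, 2) into the claim:
LHS = √(2 + 2) = 2
RHS = √2 + √2 = 2·√(2) ≈ 2.828

Since LHS ≠ RHS, this pair disproves the claim, and no lexicographically smaller pair (p ≤ q, integers ≥ 2) does.

For instance (5, 9) is also a counterexample (LHS = √(14) ≈ 3.742, RHS = √(5) + 3 ≈ 5.236), but it's lexicographically larger.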